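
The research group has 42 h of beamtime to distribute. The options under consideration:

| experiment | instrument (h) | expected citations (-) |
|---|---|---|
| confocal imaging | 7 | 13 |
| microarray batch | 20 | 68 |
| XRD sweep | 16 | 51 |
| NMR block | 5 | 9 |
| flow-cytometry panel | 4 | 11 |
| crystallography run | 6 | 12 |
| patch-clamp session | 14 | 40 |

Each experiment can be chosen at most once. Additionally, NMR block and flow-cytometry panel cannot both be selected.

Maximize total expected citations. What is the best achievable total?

131

Greedy by ratio would take microarray batch + XRD sweep + flow-cytometry panel: 40 h used, total 130.
The 4 h tied up in flow-cytometry panel is better spent on crystallography run — total rises to 131 (42 h).
The closest alternative, microarray batch + XRD sweep + flow-cytometry panel, reaches only 130.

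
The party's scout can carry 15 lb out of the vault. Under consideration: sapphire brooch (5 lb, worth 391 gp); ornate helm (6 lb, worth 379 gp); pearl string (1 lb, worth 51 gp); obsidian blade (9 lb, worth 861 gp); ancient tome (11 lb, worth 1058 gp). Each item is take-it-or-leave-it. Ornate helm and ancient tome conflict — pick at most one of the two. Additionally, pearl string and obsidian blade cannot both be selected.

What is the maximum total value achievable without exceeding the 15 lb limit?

Density check — ancient tome 96.18, obsidian blade 95.67, sapphire brooch 78.20 are the best per lb.
Taking the top-ratio items first gives pearl string + ancient tome for 1109 (12 lb).
The 12 lb tied up in pearl string and ancient tome is better spent on sapphire brooch + obsidian blade — total rises to 1252 (14 lb).

1252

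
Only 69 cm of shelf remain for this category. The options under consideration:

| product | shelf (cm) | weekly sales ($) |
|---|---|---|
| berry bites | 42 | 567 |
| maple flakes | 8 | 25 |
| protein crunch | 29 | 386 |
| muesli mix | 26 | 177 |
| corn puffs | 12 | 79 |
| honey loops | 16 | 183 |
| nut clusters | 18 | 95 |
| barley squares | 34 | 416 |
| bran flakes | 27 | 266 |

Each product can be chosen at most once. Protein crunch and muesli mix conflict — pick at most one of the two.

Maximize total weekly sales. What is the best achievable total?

833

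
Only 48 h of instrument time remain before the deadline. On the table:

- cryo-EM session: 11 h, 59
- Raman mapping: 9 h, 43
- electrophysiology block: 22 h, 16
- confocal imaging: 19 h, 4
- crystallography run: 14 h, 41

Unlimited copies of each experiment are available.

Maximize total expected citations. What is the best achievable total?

236

Taking 4×cryo-EM session: 44 h used, 236 in expected citations.
Every other selection either busts 48 h or fails to beat 236.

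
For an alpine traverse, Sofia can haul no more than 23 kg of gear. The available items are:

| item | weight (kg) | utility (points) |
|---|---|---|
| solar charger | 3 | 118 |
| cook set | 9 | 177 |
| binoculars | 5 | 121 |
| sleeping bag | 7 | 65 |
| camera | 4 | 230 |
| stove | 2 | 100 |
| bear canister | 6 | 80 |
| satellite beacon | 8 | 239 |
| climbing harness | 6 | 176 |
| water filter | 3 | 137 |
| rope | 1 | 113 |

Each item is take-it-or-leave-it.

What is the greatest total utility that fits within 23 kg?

940

By utility per kg: rope 113.00, camera 57.50, stove 50.00, water filter 45.67 lead.
The ratio heuristic lands on solar charger + camera + stove + satellite beacon + water filter + rope (937) but leaves 2 kg idle.
Dropping solar charger frees 3 kg; slotting in binoculars (5 kg) lifts the total to 940 at 23 kg.
Next best is solar charger + camera + stove + satellite beacon + water filter + rope at 937 (21 kg) — short by 3.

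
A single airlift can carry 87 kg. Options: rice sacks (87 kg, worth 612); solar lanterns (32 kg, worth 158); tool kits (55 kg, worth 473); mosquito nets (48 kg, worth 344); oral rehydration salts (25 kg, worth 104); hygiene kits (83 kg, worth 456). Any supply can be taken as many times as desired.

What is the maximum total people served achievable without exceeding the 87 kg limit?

By people served per kg: tool kits 8.60, mosquito nets 7.17, rice sacks 7.03 lead.
Taking solar lanterns + tool kits: 87 kg used, 631 in people served.
Nothing else within 87 kg beats 631.

631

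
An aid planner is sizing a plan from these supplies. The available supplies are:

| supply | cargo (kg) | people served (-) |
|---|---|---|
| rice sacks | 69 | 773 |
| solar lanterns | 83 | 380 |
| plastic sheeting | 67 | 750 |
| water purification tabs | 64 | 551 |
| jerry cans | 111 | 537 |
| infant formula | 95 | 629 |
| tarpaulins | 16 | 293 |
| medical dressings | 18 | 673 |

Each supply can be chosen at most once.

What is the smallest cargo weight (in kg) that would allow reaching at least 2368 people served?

Look for the lowest-cargo combination reaching 2368.
Taking rice sacks + plastic sheeting + tarpaulins + medical dressings gives 2489 (≥ 2368) for 170 kg.
Any bundle with less than 170 kg falls short of 2368.

170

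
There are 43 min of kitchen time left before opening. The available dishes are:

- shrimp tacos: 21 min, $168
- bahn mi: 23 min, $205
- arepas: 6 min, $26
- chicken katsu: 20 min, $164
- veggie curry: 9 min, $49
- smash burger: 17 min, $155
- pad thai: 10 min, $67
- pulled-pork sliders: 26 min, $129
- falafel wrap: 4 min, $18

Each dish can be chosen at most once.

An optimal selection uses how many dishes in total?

2

The maximum profit within 43 min is 369.
For example bahn mi + chicken katsu achieves it, using 43 min.
Every optimal selection uses 2 dishes.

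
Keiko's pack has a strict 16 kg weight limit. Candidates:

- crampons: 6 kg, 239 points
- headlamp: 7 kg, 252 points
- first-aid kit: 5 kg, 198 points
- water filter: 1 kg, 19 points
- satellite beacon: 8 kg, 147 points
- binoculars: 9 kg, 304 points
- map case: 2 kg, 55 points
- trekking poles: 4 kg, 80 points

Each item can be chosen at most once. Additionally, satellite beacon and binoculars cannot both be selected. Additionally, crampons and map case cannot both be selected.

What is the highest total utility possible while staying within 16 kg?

562

Best packing: crampons + water filter + binoculars — 16 kg, 562 total.
Next best is first-aid kit + binoculars + map case at 557 (16 kg) — short by 5.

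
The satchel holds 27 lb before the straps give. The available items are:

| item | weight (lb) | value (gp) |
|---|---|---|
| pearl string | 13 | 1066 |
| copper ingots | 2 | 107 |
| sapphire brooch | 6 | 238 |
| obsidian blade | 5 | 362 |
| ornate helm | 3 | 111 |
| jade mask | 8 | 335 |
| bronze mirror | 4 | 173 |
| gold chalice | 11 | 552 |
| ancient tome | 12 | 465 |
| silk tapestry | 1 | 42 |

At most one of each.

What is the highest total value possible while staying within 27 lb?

By value per lb: pearl string 82.00, obsidian blade 72.40, copper ingots 53.50 lead.
A density-first pass picks pearl string + copper ingots + obsidian blade + bronze mirror + silk tapestry — 1750 at 25 lb.
The 1 lb tied up in silk tapestry is better spent on ornate helm — total rises to 1819 (27 lb).
Every other selection either busts 27 lb or fails to beat 1819.

1819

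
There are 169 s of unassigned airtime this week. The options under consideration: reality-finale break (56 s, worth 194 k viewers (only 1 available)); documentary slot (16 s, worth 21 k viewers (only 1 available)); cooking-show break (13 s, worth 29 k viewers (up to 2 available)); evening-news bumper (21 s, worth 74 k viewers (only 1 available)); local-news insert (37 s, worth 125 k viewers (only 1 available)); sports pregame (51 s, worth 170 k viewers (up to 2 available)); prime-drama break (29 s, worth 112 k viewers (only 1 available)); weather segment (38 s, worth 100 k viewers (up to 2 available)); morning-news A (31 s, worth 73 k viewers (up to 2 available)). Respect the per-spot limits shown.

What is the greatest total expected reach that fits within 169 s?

577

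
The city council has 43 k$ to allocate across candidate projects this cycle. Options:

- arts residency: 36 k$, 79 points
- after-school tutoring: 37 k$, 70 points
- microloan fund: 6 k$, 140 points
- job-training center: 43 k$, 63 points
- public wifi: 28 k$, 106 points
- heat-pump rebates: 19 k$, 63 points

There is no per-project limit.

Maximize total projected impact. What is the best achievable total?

980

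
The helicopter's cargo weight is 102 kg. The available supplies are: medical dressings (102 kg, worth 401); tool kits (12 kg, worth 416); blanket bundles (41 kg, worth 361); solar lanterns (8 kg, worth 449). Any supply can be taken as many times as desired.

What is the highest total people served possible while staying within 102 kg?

5388

Density check — solar lanterns 56.12, tool kits 34.67, blanket bundles 8.80, medical dressings 3.93 are the best per kg.
Best packing: 12×solar lanterns — 96 kg, 5388 total.
Nothing else within 102 kg beats 5388.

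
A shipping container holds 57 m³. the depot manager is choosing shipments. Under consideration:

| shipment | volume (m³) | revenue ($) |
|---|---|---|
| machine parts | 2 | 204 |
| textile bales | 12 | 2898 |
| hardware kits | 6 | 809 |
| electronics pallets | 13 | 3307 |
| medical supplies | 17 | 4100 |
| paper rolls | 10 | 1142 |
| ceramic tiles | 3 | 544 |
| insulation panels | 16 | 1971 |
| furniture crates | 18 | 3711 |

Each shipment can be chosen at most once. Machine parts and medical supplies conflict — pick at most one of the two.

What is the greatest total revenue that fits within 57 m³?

12471

Best packing: hardware kits + electronics pallets + medical supplies + ceramic tiles + furniture crates — 57 m³, 12471 total.
An exhaustive check of the 512 subsets confirms 12471.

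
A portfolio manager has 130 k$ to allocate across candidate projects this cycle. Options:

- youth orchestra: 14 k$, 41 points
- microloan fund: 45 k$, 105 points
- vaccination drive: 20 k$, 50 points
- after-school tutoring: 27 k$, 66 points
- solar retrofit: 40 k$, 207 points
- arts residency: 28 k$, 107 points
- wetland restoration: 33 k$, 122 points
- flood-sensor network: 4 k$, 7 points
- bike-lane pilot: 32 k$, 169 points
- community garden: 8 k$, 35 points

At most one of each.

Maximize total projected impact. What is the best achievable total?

Ranking by ratio (projected impact/k$): bike-lane pilot 5.28, solar retrofit 5.17, community garden 4.38, arts residency 3.82.
The ratio heuristic lands on youth orchestra + solar retrofit + arts residency + flood-sensor network + bike-lane pilot + community garden (566) but leaves 4 k$ idle.
The 32 k$ tied up in arts residency and flood-sensor network is better spent on wetland restoration — total rises to 574 (127 k$).
Next best is vaccination drive + solar retrofit + arts residency + bike-lane pilot + community garden at 568 (128 k$) — short by 6.

574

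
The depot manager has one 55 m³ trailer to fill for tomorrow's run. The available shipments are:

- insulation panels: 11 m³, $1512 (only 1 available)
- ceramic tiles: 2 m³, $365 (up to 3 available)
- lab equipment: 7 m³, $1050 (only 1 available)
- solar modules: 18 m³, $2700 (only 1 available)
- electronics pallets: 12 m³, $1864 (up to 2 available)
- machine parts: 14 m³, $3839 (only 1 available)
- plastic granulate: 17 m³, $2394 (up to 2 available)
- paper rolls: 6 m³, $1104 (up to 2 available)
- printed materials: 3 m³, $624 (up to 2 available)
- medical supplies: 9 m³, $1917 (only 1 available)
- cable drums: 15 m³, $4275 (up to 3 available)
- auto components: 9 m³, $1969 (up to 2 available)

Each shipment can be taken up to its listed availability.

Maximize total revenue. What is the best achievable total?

14803

Filling by ratio: 3×cable drums + auto components for 14794, with 1 m³ left unused.
The 9 m³ tied up in auto components is better spent on 2×ceramic tiles + 2×printed materials — total rises to 14803 (55 m³).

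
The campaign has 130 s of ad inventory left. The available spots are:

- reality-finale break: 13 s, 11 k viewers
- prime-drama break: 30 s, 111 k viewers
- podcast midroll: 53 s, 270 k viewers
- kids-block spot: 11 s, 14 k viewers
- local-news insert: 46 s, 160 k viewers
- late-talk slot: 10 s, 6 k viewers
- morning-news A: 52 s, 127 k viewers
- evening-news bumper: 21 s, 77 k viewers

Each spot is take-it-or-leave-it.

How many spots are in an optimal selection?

Best achievable expected reach is 541.
One optimal bundle: prime-drama break + podcast midroll + local-news insert (129 s).
Every optimal selection uses 3 spots.

3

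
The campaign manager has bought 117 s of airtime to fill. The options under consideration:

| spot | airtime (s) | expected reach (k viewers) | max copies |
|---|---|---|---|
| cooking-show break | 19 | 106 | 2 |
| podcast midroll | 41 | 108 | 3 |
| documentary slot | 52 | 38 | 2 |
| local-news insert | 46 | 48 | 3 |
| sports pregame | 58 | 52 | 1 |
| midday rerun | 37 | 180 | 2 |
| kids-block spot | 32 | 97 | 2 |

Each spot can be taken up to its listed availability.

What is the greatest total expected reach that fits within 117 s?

572

The ratio ordering already packs tightly: 2×cooking-show break + 2×midday rerun, 112 s, 572.
That's the maximum — no swap from here does better than 572.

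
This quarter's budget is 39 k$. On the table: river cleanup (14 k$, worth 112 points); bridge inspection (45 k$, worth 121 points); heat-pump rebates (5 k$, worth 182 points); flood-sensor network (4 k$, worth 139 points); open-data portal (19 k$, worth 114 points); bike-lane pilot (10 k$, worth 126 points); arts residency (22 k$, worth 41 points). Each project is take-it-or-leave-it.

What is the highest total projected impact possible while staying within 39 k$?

561

Filling by ratio: river cleanup + heat-pump rebates + flood-sensor network + bike-lane pilot for 559, with 6 k$ left unused.
The 14 k$ tied up in river cleanup is better spent on open-data portal — total rises to 561 (38 k$).
Nothing else within 39 k$ beats 561.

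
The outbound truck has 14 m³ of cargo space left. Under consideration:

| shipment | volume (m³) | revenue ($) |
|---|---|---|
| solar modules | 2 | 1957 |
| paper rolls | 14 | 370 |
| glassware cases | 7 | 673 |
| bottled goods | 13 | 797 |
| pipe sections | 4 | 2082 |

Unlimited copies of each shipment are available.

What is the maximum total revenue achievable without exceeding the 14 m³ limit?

Density check — solar modules 978.50, pipe sections 520.50, glassware cases 96.14 are the best per m³.
7×solar modules uses 14 of the 14 m³ and totals 13699.
No other feasible combination exceeds 13699.

13699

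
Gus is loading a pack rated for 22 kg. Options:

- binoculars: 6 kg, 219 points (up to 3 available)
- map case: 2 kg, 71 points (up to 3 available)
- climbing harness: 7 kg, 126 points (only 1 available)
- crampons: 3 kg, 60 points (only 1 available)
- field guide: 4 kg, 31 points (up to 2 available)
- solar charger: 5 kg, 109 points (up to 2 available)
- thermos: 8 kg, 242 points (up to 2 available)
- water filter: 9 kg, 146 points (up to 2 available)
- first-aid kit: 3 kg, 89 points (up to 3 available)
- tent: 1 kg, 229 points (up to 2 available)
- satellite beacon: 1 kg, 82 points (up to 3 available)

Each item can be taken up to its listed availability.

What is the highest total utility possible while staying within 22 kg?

1302

The ratio heuristic lands on 2×binoculars + 2×map case + 2×tent + 3×satellite beacon (1284) but leaves 1 kg idle.
The 2 kg tied up in map case is better spent on first-aid kit — total rises to 1302 (22 kg).
No other feasible combination exceeds 1302.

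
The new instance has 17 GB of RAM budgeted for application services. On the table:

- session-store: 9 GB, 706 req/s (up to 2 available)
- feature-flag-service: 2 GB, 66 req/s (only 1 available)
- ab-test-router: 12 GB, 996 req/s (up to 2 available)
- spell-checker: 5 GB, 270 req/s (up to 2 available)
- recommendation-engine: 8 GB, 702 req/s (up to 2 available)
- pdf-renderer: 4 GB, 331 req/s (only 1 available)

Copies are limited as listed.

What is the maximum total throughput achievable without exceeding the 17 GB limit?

1408

Ranking by ratio (throughput/GB): recommendation-engine 87.75, ab-test-router 83.00, pdf-renderer 82.75.
Greedy by ratio would take 2×recommendation-engine: 16 GB used, total 1404.
The 8 GB tied up in recommendation-engine is better spent on session-store — total rises to 1408 (17 GB).
Nothing else within 17 GB beats 1408.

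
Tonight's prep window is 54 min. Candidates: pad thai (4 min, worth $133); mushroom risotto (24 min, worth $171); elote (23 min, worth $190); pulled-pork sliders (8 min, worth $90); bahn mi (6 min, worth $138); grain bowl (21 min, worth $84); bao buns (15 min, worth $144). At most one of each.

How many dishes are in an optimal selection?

4

The maximum profit within 54 min is 605.
One optimal bundle: pad thai + elote + bahn mi + bao buns (48 min).
Any selection reaching 605 contains exactly 4 dishes.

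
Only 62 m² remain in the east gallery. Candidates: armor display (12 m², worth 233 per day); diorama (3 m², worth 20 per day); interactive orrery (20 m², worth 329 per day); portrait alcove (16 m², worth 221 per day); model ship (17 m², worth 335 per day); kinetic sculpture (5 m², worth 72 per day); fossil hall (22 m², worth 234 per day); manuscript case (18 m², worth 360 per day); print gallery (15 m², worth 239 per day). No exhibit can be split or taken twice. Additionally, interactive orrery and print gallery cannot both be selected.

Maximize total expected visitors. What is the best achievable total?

1167

Best packing: armor display + model ship + manuscript case + print gallery — 62 m², 1167 total.
That's the maximum — no feasible swap from here does better than 1167.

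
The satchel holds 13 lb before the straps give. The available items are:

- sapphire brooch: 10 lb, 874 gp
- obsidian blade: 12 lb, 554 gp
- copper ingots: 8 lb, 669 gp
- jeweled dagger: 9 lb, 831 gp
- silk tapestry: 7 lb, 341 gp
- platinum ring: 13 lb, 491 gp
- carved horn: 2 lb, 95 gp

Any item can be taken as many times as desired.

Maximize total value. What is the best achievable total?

1021

Taking jeweled dagger + 2×carved horn: 13 lb used, 1021 in value.
That's the maximum — no swap from here does better than 1021.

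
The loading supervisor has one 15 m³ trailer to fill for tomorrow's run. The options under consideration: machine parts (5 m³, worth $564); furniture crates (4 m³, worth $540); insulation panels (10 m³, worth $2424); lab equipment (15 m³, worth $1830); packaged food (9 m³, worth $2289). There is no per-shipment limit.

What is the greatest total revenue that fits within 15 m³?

Filling by ratio: furniture crates + packaged food for 2829, with 2 m³ left unused.
Replace furniture crates and packaged food with machine parts + insulation panels: the trade gains 159 net, giving 2988 at 15 m³.

2988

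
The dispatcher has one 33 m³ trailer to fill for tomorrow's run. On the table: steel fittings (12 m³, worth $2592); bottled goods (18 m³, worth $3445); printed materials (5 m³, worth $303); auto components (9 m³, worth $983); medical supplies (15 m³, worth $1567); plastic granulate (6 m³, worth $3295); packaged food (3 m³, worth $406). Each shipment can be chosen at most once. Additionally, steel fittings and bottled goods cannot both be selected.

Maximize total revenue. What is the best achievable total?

Density check — plastic granulate 549.17, steel fittings 216.00, bottled goods 191.39 are the best per m³.
Taking the top-ratio shipments first gives steel fittings + auto components + plastic granulate + packaged food for 7276 (30 m³).
The 15 m³ tied up in steel fittings and packaged food is better spent on bottled goods — total rises to 7723 (33 m³).
Every other selection either busts 33 m³ or breaks a pairing rule or fails to beat 7723.

7723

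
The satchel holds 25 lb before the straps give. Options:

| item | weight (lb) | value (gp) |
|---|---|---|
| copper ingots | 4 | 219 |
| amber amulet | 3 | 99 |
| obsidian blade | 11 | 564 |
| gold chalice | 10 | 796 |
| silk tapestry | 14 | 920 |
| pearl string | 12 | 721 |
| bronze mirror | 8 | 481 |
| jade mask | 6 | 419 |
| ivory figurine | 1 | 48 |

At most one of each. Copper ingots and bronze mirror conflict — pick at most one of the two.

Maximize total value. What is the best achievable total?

1764

A density-first pass picks gold chalice + bronze mirror + jade mask + ivory figurine — 1744 at 25 lb.
The 14 lb tied up in bronze mirror and jade mask is better spent on silk tapestry — total rises to 1764 (25 lb).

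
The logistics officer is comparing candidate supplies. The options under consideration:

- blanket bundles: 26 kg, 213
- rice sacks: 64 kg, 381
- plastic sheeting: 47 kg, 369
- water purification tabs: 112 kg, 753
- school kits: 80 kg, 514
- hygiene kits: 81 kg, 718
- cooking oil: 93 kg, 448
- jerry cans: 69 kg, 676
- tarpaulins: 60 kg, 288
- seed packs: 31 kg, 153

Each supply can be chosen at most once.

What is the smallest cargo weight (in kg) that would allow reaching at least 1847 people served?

223

Look for the lowest-cargo combination reaching 1847.
Taking blanket bundles + plastic sheeting + hygiene kits + jerry cans gives 1976 (≥ 1847) for 223 kg.
Below 223 kg the best achievable stays under 1847.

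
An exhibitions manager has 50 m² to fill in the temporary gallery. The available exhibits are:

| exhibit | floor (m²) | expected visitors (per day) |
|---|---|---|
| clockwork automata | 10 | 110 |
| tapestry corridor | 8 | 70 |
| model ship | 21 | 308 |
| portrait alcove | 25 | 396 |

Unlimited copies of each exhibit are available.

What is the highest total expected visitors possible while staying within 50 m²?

792

Best packing: 2×portrait alcove — 50 m², 792 total.
Every other selection either busts 50 m² or fails to beat 792.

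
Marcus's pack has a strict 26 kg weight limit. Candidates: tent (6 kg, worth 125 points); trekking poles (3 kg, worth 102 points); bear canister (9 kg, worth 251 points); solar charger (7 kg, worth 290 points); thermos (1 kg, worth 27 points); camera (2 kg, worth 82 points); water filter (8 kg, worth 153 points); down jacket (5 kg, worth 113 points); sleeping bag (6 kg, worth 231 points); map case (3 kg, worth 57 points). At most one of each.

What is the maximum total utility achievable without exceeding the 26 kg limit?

901

By utility per kg: solar charger 41.43, camera 41.00, sleeping bag 38.50, trekking poles 34.00 lead.
A density-first pass picks trekking poles + solar charger + thermos + camera + down jacket + sleeping bag — 845 at 24 kg.
Replace camera and down jacket with bear canister: the trade gains 56 net, giving 901 at 26 kg.
Runner-up bear canister + solar charger + thermos + camera + sleeping bag tops out at 881.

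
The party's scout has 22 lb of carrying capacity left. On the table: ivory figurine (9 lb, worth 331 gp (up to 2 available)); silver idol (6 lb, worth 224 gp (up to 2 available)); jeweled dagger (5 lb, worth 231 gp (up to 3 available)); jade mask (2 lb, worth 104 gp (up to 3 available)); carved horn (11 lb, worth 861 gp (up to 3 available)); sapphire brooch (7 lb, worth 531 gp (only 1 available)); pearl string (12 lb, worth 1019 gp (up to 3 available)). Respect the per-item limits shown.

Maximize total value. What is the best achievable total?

1722

The ratio heuristic lands on jade mask + sapphire brooch + pearl string (1654) but leaves 1 lb idle.
Dropping jade mask and sapphire brooch and pearl string frees 21 lb; slotting in 2×carved horn (22 lb) lifts the total to 1722 at 22 lb.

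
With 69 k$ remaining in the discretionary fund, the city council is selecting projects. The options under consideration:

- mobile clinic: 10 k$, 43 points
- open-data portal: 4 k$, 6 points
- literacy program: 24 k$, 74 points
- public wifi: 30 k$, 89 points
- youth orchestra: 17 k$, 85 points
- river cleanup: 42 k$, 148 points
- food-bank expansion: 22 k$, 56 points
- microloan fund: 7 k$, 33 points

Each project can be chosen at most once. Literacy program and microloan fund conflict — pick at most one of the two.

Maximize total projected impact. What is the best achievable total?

276

Best packing: mobile clinic + youth orchestra + river cleanup — 69 k$, 276 total.
Runner-up youth orchestra + river cleanup + microloan fund tops out at 266.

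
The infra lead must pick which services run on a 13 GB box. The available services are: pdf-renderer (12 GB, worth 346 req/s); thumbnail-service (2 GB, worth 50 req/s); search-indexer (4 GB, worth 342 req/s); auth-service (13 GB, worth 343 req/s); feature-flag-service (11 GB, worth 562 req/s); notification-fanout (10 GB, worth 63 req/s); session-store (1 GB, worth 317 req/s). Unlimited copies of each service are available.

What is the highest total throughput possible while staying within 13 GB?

Best packing: 13×session-store — 13 GB, 4121 total.
Nothing else within 13 GB beats 4121.

4121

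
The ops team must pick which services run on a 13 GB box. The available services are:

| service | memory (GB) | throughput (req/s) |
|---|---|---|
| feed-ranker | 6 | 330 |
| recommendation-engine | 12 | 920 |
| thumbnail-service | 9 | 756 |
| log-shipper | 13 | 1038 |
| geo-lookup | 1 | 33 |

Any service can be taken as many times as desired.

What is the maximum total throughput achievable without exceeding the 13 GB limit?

1038

Taking the top-ratio services first gives thumbnail-service + 4×geo-lookup for 888 (13 GB).
Dropping thumbnail-service and 4×geo-lookup frees 13 GB; slotting in log-shipper (13 GB) lifts the total to 1038 at 13 GB.
Every other selection either busts 13 GB or fails to beat 1038.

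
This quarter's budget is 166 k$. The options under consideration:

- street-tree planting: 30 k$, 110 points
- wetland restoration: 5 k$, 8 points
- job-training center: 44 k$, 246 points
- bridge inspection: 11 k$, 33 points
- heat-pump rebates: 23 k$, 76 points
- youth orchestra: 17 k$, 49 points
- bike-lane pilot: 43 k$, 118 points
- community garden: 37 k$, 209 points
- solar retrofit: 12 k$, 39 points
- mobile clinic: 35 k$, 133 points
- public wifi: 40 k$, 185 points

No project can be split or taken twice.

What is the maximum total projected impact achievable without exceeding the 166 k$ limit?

789

By projected impact per k$: community garden 5.65, job-training center 5.59, public wifi 4.62 lead.
Filling by ratio: wetland restoration + job-training center + community garden + mobile clinic + public wifi for 781, with 5 k$ left unused.
Replace wetland restoration and mobile clinic with street-tree planting + solar retrofit: the trade gains 8 net, giving 789 at 163 k$.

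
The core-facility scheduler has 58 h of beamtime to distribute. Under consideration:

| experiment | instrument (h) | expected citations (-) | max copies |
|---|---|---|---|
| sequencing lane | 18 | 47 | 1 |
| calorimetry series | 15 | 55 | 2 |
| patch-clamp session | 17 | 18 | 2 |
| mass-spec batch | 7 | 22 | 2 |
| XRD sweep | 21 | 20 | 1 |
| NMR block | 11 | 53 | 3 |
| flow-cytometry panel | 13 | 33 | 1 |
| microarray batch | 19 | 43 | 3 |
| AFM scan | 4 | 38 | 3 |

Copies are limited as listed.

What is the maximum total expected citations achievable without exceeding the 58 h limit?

306

The ratio heuristic lands on mass-spec batch + 3×NMR block + 3×AFM scan (295) but leaves 6 h idle.
Replace mass-spec batch with flow-cytometry panel: the trade gains 11 net, giving 306 at 58 h.
No other feasible combination exceeds 306.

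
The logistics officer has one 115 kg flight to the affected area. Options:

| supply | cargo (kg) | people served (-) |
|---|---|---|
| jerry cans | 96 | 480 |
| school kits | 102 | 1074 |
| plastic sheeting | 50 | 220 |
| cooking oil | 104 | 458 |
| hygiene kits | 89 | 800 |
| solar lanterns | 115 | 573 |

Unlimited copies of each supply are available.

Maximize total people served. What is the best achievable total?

1074

Density check — school kits 10.53, hygiene kits 8.99, jerry cans 5.00 are the best per kg.
The ratio ordering already packs tightly: school kits, 102 kg, 1074.
The spare 13 kg is too small for any remaining supply, and no exchange beats 1074.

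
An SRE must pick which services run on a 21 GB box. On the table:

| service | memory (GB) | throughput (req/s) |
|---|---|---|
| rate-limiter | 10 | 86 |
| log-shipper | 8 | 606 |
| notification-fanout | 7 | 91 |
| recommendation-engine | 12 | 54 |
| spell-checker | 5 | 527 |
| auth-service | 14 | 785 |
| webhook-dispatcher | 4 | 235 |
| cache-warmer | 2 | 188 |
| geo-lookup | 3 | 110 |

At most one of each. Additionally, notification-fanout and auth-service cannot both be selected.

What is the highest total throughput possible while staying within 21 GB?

1556

Log-shipper + spell-checker + webhook-dispatcher + cache-warmer uses 19 of the 21 GB and totals 1556.
Nothing else feasible within 21 GB beats 1556.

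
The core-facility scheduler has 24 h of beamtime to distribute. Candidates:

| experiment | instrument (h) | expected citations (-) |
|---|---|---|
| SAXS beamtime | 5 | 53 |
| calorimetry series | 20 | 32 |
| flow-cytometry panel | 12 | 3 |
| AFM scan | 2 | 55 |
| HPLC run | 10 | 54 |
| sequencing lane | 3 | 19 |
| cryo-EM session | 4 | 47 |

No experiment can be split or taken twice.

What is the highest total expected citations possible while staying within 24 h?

228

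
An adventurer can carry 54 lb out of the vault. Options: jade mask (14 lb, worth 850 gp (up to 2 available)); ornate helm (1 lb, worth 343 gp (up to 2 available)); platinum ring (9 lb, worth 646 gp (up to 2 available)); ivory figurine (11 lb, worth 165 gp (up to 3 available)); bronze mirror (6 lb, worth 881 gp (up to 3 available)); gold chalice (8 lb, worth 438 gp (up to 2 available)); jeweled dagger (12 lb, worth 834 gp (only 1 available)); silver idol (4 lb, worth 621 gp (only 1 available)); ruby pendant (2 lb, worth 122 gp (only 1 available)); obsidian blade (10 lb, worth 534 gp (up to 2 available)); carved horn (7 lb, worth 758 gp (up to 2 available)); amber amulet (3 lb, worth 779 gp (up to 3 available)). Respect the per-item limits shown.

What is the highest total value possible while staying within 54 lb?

8001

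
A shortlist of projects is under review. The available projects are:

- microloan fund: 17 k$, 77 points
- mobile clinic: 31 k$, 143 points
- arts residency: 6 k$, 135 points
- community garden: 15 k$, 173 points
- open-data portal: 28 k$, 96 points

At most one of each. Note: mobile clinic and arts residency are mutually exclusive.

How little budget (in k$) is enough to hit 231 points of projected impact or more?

21

Minimise k$ subject to total projected impact ≥ 231.
arts residency + community garden reaches 308 using 21 k$.
No combination under 21 k$ hits 231.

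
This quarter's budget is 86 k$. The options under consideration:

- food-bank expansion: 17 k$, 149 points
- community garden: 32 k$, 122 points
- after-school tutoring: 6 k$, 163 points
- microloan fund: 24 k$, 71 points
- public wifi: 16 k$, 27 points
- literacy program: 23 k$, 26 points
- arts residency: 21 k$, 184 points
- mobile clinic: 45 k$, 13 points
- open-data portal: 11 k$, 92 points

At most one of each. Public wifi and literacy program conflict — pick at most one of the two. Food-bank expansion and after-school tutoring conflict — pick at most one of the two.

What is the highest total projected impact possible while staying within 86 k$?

588

Best packing: community garden + after-school tutoring + public wifi + arts residency + open-data portal — 86 k$, 588 total.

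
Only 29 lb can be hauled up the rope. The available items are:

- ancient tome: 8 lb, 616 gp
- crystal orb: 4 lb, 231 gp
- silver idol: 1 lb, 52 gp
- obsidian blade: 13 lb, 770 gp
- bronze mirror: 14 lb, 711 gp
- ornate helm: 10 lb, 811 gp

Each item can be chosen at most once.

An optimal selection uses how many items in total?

4

The maximum value within 29 lb is 1864.
For example crystal orb + silver idol + obsidian blade + ornate helm achieves it, using 28 lb.
Every optimal selection uses 4 items.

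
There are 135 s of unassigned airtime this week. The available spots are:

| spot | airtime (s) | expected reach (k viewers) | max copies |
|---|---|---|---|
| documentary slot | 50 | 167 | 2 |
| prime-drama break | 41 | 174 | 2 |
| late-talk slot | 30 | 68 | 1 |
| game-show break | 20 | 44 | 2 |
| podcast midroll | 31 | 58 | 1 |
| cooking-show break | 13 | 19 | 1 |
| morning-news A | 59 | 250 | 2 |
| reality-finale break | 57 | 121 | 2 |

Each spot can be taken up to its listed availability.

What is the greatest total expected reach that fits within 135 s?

519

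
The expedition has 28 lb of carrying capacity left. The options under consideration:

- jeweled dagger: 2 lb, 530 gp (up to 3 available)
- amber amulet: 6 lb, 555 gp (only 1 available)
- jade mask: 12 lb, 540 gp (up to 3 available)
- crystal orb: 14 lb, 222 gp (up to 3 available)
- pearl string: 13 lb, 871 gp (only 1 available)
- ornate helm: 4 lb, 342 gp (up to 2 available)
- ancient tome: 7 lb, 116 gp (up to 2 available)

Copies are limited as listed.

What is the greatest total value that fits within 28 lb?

3145

Density check — jeweled dagger 265.00, amber amulet 92.50, ornate helm 85.50, pearl string 67.00 are the best per lb.
The ratio heuristic lands on 3×jeweled dagger + amber amulet + 2×ornate helm + ancient tome (2945) but leaves 1 lb idle.
Dropping amber amulet and ancient tome frees 13 lb; slotting in pearl string (13 lb) lifts the total to 3145 at 27 lb.
The spare 1 lb is too small for any remaining item, and no exchange beats 3145.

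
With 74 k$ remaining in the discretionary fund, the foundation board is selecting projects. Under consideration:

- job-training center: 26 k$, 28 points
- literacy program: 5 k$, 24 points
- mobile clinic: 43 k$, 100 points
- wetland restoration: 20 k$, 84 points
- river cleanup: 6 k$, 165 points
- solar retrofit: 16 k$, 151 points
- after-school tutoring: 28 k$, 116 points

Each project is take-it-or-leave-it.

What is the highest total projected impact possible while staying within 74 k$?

The ratio heuristic lands on job-training center + literacy program + wetland restoration + river cleanup + solar retrofit (452) but leaves 1 k$ idle.
Replace job-training center and literacy program with after-school tutoring: the trade gains 64 net, giving 516 at 70 k$.

516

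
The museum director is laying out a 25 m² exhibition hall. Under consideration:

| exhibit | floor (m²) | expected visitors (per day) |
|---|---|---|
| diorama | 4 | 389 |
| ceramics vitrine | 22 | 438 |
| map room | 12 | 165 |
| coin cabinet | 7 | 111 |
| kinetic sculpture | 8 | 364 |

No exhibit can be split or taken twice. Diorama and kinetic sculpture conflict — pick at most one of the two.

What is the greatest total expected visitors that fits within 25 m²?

665

Ranking by ratio (expected visitors/m²): diorama 97.25, kinetic sculpture 45.50, ceramics vitrine 19.91.
Taking diorama + map room + coin cabinet: 23 m² used, 665 in expected visitors.
An exhaustive check of the 32 subsets confirms 665.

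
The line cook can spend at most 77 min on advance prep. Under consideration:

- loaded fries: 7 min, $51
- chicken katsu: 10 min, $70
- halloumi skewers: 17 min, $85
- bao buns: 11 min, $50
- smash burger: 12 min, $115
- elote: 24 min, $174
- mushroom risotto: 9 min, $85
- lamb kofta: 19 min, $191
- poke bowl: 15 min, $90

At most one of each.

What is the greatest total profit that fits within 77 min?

635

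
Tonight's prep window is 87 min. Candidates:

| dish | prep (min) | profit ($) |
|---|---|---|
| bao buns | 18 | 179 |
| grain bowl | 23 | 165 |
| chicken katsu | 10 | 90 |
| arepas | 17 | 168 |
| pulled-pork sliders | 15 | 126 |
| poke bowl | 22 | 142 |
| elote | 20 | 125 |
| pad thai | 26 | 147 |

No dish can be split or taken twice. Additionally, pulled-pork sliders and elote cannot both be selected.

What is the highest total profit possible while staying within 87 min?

Density check — bao buns 9.94, arepas 9.88, chicken katsu 9.00, pulled-pork sliders 8.40 are the best per min.
Best packing: bao buns + grain bowl + chicken katsu + arepas + pulled-pork sliders — 83 min, 728 total.
Nothing else feasible within 87 min beats 728.

728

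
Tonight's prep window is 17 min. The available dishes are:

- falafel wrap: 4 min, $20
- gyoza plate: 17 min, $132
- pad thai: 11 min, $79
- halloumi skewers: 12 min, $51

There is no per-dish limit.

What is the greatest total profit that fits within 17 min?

Gyoza plate uses 17 of the 17 min and totals 132.
That's the maximum — no swap from here does better than 132.

132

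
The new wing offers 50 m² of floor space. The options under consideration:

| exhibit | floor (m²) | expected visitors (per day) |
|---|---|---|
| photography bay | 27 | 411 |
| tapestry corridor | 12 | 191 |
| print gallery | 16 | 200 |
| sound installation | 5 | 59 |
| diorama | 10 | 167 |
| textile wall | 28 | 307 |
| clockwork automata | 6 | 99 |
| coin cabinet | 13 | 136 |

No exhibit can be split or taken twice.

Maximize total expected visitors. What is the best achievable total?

Greedy by ratio would take tapestry corridor + print gallery + sound installation + diorama + clockwork automata: 49 m² used, total 716.
The 27 m² tied up in print gallery and sound installation and clockwork automata is better spent on photography bay — total rises to 769 (49 m²).
Next best is photography bay + tapestry corridor + sound installation + clockwork automata at 760 (50 m²) — short by 9.

769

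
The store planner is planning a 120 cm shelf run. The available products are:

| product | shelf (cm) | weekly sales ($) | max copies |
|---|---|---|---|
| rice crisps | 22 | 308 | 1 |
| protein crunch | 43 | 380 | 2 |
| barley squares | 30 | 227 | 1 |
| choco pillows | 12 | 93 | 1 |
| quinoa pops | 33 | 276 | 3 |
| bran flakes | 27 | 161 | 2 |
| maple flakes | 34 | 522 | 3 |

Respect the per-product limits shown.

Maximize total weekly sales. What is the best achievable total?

Best packing: choco pillows + 3×maple flakes — 114 cm, 1659 total.
Nothing else within 120 cm beats 1659.

1659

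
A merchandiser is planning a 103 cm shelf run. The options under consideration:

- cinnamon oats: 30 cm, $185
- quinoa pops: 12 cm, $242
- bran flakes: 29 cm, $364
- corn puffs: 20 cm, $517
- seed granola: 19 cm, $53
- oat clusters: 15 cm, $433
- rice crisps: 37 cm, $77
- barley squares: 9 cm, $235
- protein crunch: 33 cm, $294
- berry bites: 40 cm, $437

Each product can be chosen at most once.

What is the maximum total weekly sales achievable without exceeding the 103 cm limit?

Ranking by ratio (weekly sales/cm): oat clusters 28.87, barley squares 26.11, corn puffs 25.85, quinoa pops 20.17.
Taking the top-ratio products first gives quinoa pops + bran flakes + corn puffs + oat clusters + barley squares for 1791 (85 cm).
Dropping bran flakes frees 29 cm; slotting in berry bites (40 cm) lifts the total to 1864 at 96 cm.
Runner-up quinoa pops + bran flakes + corn puffs + oat clusters + barley squares tops out at 1791.

1864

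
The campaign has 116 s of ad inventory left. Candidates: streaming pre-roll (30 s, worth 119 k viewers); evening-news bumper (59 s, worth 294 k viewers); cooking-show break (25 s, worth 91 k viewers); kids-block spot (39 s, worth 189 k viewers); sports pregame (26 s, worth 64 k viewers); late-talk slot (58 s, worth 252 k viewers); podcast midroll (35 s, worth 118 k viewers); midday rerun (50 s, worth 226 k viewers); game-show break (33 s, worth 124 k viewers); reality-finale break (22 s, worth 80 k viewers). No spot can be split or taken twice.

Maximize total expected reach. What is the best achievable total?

520

Density check — evening-news bumper 4.98, kids-block spot 4.85, midday rerun 4.52, late-talk slot 4.34 are the best per s.
Filling by ratio: evening-news bumper + kids-block spot for 483, with 18 s left unused.
The 39 s tied up in kids-block spot is better spent on midday rerun — total rises to 520 (109 s).
The closest alternative, cooking-show break + kids-block spot + midday rerun, reaches only 506.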